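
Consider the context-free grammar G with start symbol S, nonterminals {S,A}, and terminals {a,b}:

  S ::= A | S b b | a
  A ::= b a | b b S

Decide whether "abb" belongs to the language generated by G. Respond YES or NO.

Convert to CNF:
  S -> S X3 | T0 T1 | T0 X4 | a
  A -> T0 T1 | T0 X2
  T0 -> b
  T1 -> a
  X2 -> T0 S
  X3 -> T0 T0
  X4 -> T0 S

Fill CYK table bottom-up:
  T[0,0] 'a' = {S,T1}  orig:{S}
  T[1,1] 'b' = {T0}  orig:{}
  T[2,2] 'b' = {T0}  orig:{}
  T[0,1] 'ab' = ∅
  T[1,2] 'bb' = {X3}  orig:{}
  T[0,2] 'abb' = {S}

S ∈ T[0,2] ⇒ YES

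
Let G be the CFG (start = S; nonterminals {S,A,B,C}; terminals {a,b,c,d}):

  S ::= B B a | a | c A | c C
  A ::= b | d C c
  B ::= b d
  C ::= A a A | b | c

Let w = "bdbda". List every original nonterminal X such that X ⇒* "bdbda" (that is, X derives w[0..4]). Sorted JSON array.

CNF form of G:
  S -> B X6 | T1 A | T1 C | a
  A -> T0 X4 | b
  B -> T2 T0
  C -> A X5 | b | c
  T0 -> d
  T1 -> c
  T2 -> b
  T3 -> a
  X4 -> C T1
  X5 -> T3 A
  X6 -> B T3

Fill CYK table bottom-up (cells [i..j] with 0 ≤ i ≤ j ≤ 4 only):
  cell(0,0) b: {A,C,T2}  orig:{A,C}
  cell(1,1) d: {T0}  orig:{}
  cell(2,2) b: {A,C,T2}  orig:{A,C}
  cell(3,3) d: {T0}  orig:{}
  cell(4,4) a: {S,T3}  orig:{S}
  cell(0,1) bd: {B}
  cell(1,2) db: ∅
  cell(2,3) bd: {B}
  cell(3,4) da: ∅
  cell(0,2) bdb: ∅
  cell(1,3) dbd: ∅
  cell(2,4) bda: {X6}  orig:{}
  cell(0,3) bdbd: ∅
  cell(1,4) dbda: ∅
  cell(0,4) bdbda: {S}

Original NTs in T[0,4] deriving "bdbda": ["S"]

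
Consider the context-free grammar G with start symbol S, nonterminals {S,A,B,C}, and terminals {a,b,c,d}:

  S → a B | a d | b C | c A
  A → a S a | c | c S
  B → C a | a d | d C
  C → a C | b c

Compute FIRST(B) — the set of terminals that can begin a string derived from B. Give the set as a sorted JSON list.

FIRST sets, iterate to fixpoint:
[1]
  A via A→a S a: +{a}
  A via A→c: +{c}
  B via B→a d: +{a}
  B via B→d C: +{d}
  C via C→a C: +{a}
  C via C→b c: +{b}
  S via S→a B: +{a}
  S via S→b C: +{b}
  S via S→c A: +{c}
  FIRST(S)={a,b,c}  FIRST(A)={a,c}  FIRST(B)={a,d}  FIRST(C)={a,b}
[2]
  B via B→C a: +{b}
  FIRST(S)={a,b,c}  FIRST(A)={a,c}  FIRST(B)={a,b,d}  FIRST(C)={a,b}
[3] (no change)
  FIRST(S)={a,b,c}  FIRST(A)={a,c}  FIRST(B)={a,b,d}  FIRST(C)={a,b}

FIRST(B) = ["a", "b", "d"]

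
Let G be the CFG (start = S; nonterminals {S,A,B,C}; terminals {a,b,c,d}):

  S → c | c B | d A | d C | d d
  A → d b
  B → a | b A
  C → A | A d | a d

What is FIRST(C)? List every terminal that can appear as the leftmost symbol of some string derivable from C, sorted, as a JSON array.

Compute FIRST by fixpoint:
[1]
  A via A→d b: +{d}
  B via B→a: +{a}
  B via B→b A: +{b}
  C via C→A: +{d}
  C via C→a d: +{a}
  S via S→c: +{c}
  S via S→d A: +{d}
  FIRST[S]={c,d}  FIRST[A]={d}  FIRST[B]={a,b}  FIRST[C]={a,d}
[2] — fixpoint
  FIRST[S]={c,d}  FIRST[A]={d}  FIRST[B]={a,b}  FIRST[C]={a,d}

FIRST(C) = ["a", "d"]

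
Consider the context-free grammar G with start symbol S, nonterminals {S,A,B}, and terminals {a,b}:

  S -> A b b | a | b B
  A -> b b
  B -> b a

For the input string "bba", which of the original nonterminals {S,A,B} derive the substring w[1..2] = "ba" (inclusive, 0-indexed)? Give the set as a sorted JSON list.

CNF form of G:
  S -> A X2 | T0 B | a
  A -> T0 T0
  B -> T0 T1
  T0 -> b
  T1 -> a
  X2 -> T0 T0

CYK table (by increasing span) (cells [i..j] with 1 ≤ i ≤ j ≤ 2 only):
  cell(1,1) b: {T0}  orig:{}
  cell(2,2) a: {S,T1}  orig:{S}
  cell(1,2) ba: {B}

Original NTs in T[1,2] deriving "ba": ["B"]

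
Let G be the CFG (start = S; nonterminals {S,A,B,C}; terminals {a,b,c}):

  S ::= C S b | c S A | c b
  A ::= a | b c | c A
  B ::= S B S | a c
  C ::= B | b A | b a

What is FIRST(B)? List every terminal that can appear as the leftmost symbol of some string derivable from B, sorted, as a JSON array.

Compute FIRST by fixpoint:
pass 1:
  A via A→a: +{a}
  A via A→b c: +{b}
  A via A→c A: +{c}
  B via B→a c: +{a}
  C via C→B: +{a}
  C via C→b A: +{b}
  S via S→C S b: +{a,b}
  S via S→c S A: +{c}
  S: {a,b,c}  A: {a,b,c}  B: {a}  C: {a,b}
pass 2:
  B via B→S B S: +{b,c}
  C via C→B: +{c}
  S: {a,b,c}  A: {a,b,c}  B: {a,b,c}  C: {a,b,c}
pass 3: — fixpoint
  S: {a,b,c}  A: {a,b,c}  B: {a,b,c}  C: {a,b,c}

FIRST(B) = ["a", "b", "c"]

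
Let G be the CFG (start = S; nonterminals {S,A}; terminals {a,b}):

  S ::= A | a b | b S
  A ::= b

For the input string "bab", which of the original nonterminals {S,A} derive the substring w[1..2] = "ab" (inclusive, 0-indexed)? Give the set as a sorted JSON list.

Convert to CNF:
  S -> T0 T1 | T1 S | b
  A -> b
  T0 -> a
  T1 -> b

CYK fill (cells [i..j] with 1 ≤ i ≤ j ≤ 2 only):
  T[1,1] 'a' = {T0}  orig:{}
  T[2,2] 'b' = {A,S,T1}  orig:{A,S}
  T[1,2] 'ab' = {S}

Original NTs in T[1,2] deriving "ab": ["S"]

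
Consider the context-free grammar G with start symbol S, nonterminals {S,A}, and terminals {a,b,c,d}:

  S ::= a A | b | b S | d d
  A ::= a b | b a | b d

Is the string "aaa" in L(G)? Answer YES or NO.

Convert to CNF:
  S -> T0 A | T1 S | T2 T2 | b
  A -> T0 T1 | T1 T0 | T1 T2
  T0 -> a
  T1 -> b
  T2 -> d

CYK fill:
  cell(0,0) a: {T0}  orig:{}
  cell(1,1) a: {T0}  orig:{}
  cell(2,2) a: {T0}  orig:{}
  cell(0,1) aa: ∅
  cell(1,2) aa: ∅
  cell(0,2) aaa: ∅

S ∉ T[0,2] ⇒ NO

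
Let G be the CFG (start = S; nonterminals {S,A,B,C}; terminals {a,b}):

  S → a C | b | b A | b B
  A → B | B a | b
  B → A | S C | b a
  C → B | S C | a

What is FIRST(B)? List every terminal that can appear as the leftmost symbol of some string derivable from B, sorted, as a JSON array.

FIRST iteration:
round 1:
  A via A→b: +{b}
  B via B→A: +{b}
  C via C→B: +{b}
  C via C→a: +{a}
  S via S→a C: +{a}
  S via S→b: +{b}
  FIRST[S]={a,b}  FIRST[A]={b}  FIRST[B]={b}  FIRST[C]={a,b}
round 2:
  B via B→S C: +{a}
  FIRST[S]={a,b}  FIRST[A]={b}  FIRST[B]={a,b}  FIRST[C]={a,b}
round 3:
  A via A→B: +{a}
  FIRST[S]={a,b}  FIRST[A]={a,b}  FIRST[B]={a,b}  FIRST[C]={a,b}
round 4: done
  FIRST[S]={a,b}  FIRST[A]={a,b}  FIRST[B]={a,b}  FIRST[C]={a,b}

FIRST(B) = ["a", "b"]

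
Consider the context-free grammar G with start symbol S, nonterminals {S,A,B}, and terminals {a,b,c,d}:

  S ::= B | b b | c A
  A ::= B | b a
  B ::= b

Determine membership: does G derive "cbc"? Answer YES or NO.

CNF form of G:
  S -> T0 T0 | T2 A | b
  A -> T0 T1 | b
  B -> b
  T0 -> b
  T1 -> a
  T2 -> c

CYK fill:
  [0..0]={T2}  "c"  orig:{}
  [1..1]={A,B,S,T0}  "b"  orig:{A,B,S}
  [2..2]={T2}  "c"  orig:{}
  [0..1]={S}  "cb"
  [1..2]=∅  "bc"
  [0..2]=∅  "cbc"

S ∉ T[0,2] ⇒ NO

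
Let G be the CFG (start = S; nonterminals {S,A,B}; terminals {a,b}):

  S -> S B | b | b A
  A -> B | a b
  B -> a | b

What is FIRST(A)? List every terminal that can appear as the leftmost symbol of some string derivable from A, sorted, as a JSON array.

Compute FIRST by fixpoint:
[1]
  A via A→a b: +{a}
  B via B→a: +{a}
  B via B→b: +{b}
  S via S→b: +{b}
  FIRST(S)={b}  FIRST(A)={a}  FIRST(B)={a,b}
[2]
  A via A→B: +{b}
  FIRST(S)={b}  FIRST(A)={a,b}  FIRST(B)={a,b}
[3] done
  FIRST(S)={b}  FIRST(A)={a,b}  FIRST(B)={a,b}

FIRST(A) = ["a", "b"]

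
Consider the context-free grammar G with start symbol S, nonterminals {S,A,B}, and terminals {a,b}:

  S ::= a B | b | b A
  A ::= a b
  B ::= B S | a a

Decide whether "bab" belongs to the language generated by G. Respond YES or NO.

CNF form of G:
  S -> T0 B | T1 A | b
  A -> T0 T1
  B -> B S | T0 T0
  T0 -> a
  T1 -> b

CYK fill:
  cell(0,0) b: {S,T1}  orig:{S}
  cell(1,1) a: {T0}  orig:{}
  cell(2,2) b: {S,T1}  orig:{S}
  cell(0,1) ba: ∅
  cell(1,2) ab: {A}
  cell(0,2) bab: {S}

S ∈ T[0,2] ⇒ YES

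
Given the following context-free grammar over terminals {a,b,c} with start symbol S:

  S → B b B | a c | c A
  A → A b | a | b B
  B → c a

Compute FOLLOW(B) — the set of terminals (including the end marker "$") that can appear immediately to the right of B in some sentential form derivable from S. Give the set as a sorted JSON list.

Compute FIRST by fixpoint:
iter 1:
  A via A→a: +{a}
  A via A→b B: +{b}
  B via B→c a: +{c}
  S via S→B b B: +{c}
  S via S→a c: +{a}
  S: {a,c}  A: {a,b}  B: {c}
iter 2: (stable)
  S: {a,c}  A: {a,b}  B: {c}

FOLLOW sets:
seed FOLLOW(S) with $
round 1:
  A→A b: FOLLOW(A) ⊇ FIRST(b) = {b}; new: +{b}
  A→b B: FOLLOW(B) ⊇ FOLLOW(A) ⊇ {b}; new: +{b}
  S→B b B: FOLLOW(B) ⊇ FOLLOW(S) ⊇ {$}; new: +{$}
  S→c A: FOLLOW(A) ⊇ FOLLOW(S) ⊇ {$}; new: +{$}
  FOLLOW[S]={$}  FOLLOW[A]={$,b}  FOLLOW[B]={$,b}
round 2: done
  FOLLOW[S]={$}  FOLLOW[A]={$,b}  FOLLOW[B]={$,b}

FOLLOW(B) = ["$", "b"]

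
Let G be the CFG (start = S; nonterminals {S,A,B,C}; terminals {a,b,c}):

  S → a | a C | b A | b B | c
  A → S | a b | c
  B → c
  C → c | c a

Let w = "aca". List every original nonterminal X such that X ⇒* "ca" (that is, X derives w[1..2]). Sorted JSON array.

Convert to CNF:
  S -> T0 C | T1 A | T1 B | a | c
  A -> T0 C | T0 T1 | T1 A | T1 B | a | c
  B -> c
  C -> T2 T0 | c
  T0 -> a
  T1 -> b
  T2 -> c

Fill CYK table bottom-up (cells [i..j] with 1 ≤ i ≤ j ≤ 2 only):
  [1..1]={A,B,C,S,T2}  "c"  orig:{A,B,C,S}
  [2..2]={A,S,T0}  "a"  orig:{A,S}
  [1..2]={C}  "ca"

Original NTs in T[1,2] deriving "ca": ["C"]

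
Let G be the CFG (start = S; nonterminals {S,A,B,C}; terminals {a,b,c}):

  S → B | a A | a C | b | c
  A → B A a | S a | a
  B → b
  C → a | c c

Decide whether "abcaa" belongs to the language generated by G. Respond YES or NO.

CNF form of G:
  S -> T0 A | T0 C | b | c
  A -> B X2 | S T0 | a
  B -> b
  C -> T1 T1 | a
  T0 -> a
  T1 -> c
  X2 -> A T0

CYK fill:
  [0..0]={A,C,T0}  "a"  orig:{A,C}
  [1..1]={B,S}  "b"
  [2..2]={S,T1}  "c"  orig:{S}
  [3..3]={A,C,T0}  "a"  orig:{A,C}
  [4..4]={A,C,T0}  "a"  orig:{A,C}
  [0..1]=∅  "ab"
  [1..2]=∅  "bc"
  [2..3]={A}  "ca"
  [3..4]={S,X2}  "aa"  orig:{S}
  [0..2]=∅  "abc"
  [1..3]=∅  "bca"
  [2..4]={X2}  "caa"  orig:{}
  [0..3]=∅  "abca"
  [1..4]={A}  "bcaa"
  [0..4]={S}  "abcaa"

S ∈ T[0,4] ⇒ YES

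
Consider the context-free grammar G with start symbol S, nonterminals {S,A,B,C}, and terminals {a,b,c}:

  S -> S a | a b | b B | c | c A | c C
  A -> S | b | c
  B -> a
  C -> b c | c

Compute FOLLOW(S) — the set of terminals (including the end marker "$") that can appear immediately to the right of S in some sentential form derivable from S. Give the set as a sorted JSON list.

FIRST sets, iterate to fixpoint:
pass 1:
  A via A→b: +{b}
  A via A→c: +{c}
  B via B→a: +{a}
  C via C→b c: +{b}
  C via C→c: +{c}
  S via S→a b: +{a}
  S via S→b B: +{b}
  S via S→c: +{c}
  S: {a,b,c}  A: {b,c}  B: {a}  C: {b,c}
pass 2:
  A via A→S: +{a}
  S: {a,b,c}  A: {a,b,c}  B: {a}  C: {b,c}
pass 3: (stable)
  S: {a,b,c}  A: {a,b,c}  B: {a}  C: {b,c}

FOLLOW iteration:
FOLLOW(S) := {$}
iter 1:
  S→S a: FOLLOW(S) ⊇ FIRST(a) = {a}; new: +{a}
  S→b B: FOLLOW(B) ⊇ FOLLOW(S) ⊇ {$,a}; new: +{$,a}
  S→c A: FOLLOW(A) ⊇ FOLLOW(S) ⊇ {$,a}; new: +{$,a}
  S→c C: FOLLOW(C) ⊇ FOLLOW(S) ⊇ {$,a}; new: +{$,a}
  S: {$,a}  A: {$,a}  B: {$,a}  C: {$,a}
iter 2: (no change)
  S: {$,a}  A: {$,a}  B: {$,a}  C: {$,a}

FOLLOW(S) = ["$", "a"]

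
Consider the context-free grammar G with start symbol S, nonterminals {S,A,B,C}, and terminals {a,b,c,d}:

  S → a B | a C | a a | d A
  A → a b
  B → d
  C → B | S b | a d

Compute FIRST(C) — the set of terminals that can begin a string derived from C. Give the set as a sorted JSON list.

FIRST sets, iterate to fixpoint:
iter 1:
  A via A→a b: +{a}
  B via B→d: +{d}
  C via C→B: +{d}
  C via C→a d: +{a}
  S via S→a B: +{a}
  S via S→d A: +{d}
  FIRST[S]={a,d}  FIRST[A]={a}  FIRST[B]={d}  FIRST[C]={a,d}
iter 2: done
  FIRST[S]={a,d}  FIRST[A]={a}  FIRST[B]={d}  FIRST[C]={a,d}

FIRST(C) = ["a", "d"]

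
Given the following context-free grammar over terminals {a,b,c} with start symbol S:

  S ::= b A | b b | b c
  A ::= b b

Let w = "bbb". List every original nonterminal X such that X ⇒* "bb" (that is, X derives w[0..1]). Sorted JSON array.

Convert to CNF:
  S -> T0 A | T0 T0 | T0 T1
  A -> T0 T0
  T0 -> b
  T1 -> c

Fill CYK table bottom-up (cells [i..j] with 0 ≤ i ≤ j ≤ 1 only):
  [0..0]={T0}  "b"  orig:{}
  [1..1]={T0}  "b"  orig:{}
  [0..1]={A,S}  "bb"

Original NTs in T[0,1] deriving "bb": ["A", "S"]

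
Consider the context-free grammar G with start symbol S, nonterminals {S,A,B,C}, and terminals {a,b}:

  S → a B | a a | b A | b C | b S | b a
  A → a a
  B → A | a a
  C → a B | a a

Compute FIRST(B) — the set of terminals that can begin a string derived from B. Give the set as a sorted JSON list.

FIRST iteration:
round 1:
  A via A→a a: +{a}
  B via B→A: +{a}
  C via C→a B: +{a}
  S via S→a B: +{a}
  S via S→b A: +{b}
  S: {a,b}  A: {a}  B: {a}  C: {a}
round 2: — fixpoint
  S: {a,b}  A: {a}  B: {a}  C: {a}

FIRST(B) = ["a"]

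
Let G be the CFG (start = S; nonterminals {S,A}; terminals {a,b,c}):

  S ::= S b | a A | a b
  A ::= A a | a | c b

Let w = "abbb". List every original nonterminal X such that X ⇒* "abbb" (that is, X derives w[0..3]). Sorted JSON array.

Convert to CNF:
  S -> S T2 | T0 A | T0 T2
  A -> A T0 | T1 T2 | a
  T0 -> a
  T1 -> c
  T2 -> b

Fill CYK table bottom-up — only the sub-triangle for w[0..3]:
  T[0,0] 'a' = {A,T0}  orig:{A}
  T[1,1] 'b' = {T2}  orig:{}
  T[2,2] 'b' = {T2}  orig:{}
  T[3,3] 'b' = {T2}  orig:{}
  T[0,1] 'ab' = {S}
  T[1,2] 'bb' = ∅
  T[2,3] 'bb' = ∅
  T[0,2] 'abb' = {S}
  T[1,3] 'bbb' = ∅
  T[0,3] 'abbb' = {S}

Original NTs in T[0,3] deriving "abbb": ["S"]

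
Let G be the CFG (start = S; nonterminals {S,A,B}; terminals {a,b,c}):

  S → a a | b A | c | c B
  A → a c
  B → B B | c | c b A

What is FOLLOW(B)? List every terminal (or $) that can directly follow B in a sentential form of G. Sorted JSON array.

FIRST sets, iterate to fixpoint:
pass 1:
  A via A→a c: +{a}
  B via B→c: +{c}
  S via S→a a: +{a}
  S via S→b A: +{b}
  S via S→c: +{c}
  FIRST(S)={a,b,c}  FIRST(A)={a}  FIRST(B)={c}
pass 2: done
  FIRST(S)={a,b,c}  FIRST(A)={a}  FIRST(B)={c}

FOLLOW iteration:
initialize: $ ∈ FOLLOW(S)
round 1:
  B→B B: FOLLOW(B) ⊇ FIRST(B) = {c}; new: +{c}
  B→c b A: FOLLOW(A) ⊇ FOLLOW(B) ⊇ {c}; new: +{c}
  S→b A: FOLLOW(A) ⊇ FOLLOW(S) ⊇ {$}; new: +{$}
  S→c B: FOLLOW(B) ⊇ FOLLOW(S) ⊇ {$}; new: +{$}
  FOLLOW(S)={$}  FOLLOW(A)={$,c}  FOLLOW(B)={$,c}
round 2: (stable)
  FOLLOW(S)={$}  FOLLOW(A)={$,c}  FOLLOW(B)={$,c}

FOLLOW(B) = ["$", "c"]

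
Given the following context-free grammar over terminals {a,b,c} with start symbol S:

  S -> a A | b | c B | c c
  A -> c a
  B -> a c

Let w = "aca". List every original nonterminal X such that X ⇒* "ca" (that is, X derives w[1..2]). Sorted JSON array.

Convert to CNF:
  S -> T0 B | T0 T0 | T1 A | b
  A -> T0 T1
  B -> T1 T0
  T0 -> c
  T1 -> a

CYK table (by increasing span), restricted to cells inside w[1..2]:
  cell(1,1) c: {T0}  orig:{}
  cell(2,2) a: {T1}  orig:{}
  cell(1,2) ca: {A}

Original NTs in T[1,2] deriving "ca": ["A"]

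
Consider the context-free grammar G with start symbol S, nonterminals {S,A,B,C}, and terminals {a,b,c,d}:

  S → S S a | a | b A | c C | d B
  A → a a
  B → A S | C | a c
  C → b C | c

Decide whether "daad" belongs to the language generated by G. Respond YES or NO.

CNF form of G:
  S -> S X4 | T1 C | T2 A | T3 B | a
  A -> T0 T0
  B -> A S | T0 T1 | T2 C | c
  C -> T2 C | c
  T0 -> a
  T1 -> c
  T2 -> b
  T3 -> d
  X4 -> S T0

CYK table (by increasing span):
  [0..0]={T3}  "d"  orig:{}
  [1..1]={S,T0}  "a"  orig:{S}
  [2..2]={S,T0}  "a"  orig:{S}
  [3..3]={T3}  "d"  orig:{}
  [0..1]=∅  "da"
  [1..2]={A,X4}  "aa"  orig:{A}
  [2..3]=∅  "ad"
  [0..2]=∅  "daa"
  [1..3]=∅  "aad"
  [0..3]=∅  "daad"

S ∉ T[0,3] ⇒ NO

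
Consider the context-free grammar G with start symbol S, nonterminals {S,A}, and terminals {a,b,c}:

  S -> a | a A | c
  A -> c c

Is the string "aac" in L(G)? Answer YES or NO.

CNF form of G:
  S -> T1 A | a | c
  A -> T0 T0
  T0 -> c
  T1 -> a

CYK fill:
  [0..0]={S,T1}  "a"  orig:{S}
  [1..1]={S,T1}  "a"  orig:{S}
  [2..2]={S,T0}  "c"  orig:{S}
  [0..1]=∅  "aa"
  [1..2]=∅  "ac"
  [0..2]=∅  "aac"

S ∉ T[0,2] ⇒ NO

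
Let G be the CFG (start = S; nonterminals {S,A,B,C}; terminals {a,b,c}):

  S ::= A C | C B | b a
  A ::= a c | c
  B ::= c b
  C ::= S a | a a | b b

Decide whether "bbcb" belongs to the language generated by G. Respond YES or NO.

CNF form of G:
  S -> A C | C B | T2 T0
  A -> T0 T1 | c
  B -> T1 T2
  C -> S T0 | T0 T0 | T2 T2
  T0 -> a
  T1 -> c
  T2 -> b

CYK fill:
  T[0,0] 'b' = {T2}  orig:{}
  T[1,1] 'b' = {T2}  orig:{}
  T[2,2] 'c' = {A,T1}  orig:{A}
  T[3,3] 'b' = {T2}  orig:{}
  T[0,1] 'bb' = {C}
  T[1,2] 'bc' = ∅
  T[2,3] 'cb' = {B}
  T[0,2] 'bbc' = ∅
  T[1,3] 'bcb' = ∅
  T[0,3] 'bbcb' = {S}

S ∈ T[0,3] ⇒ YES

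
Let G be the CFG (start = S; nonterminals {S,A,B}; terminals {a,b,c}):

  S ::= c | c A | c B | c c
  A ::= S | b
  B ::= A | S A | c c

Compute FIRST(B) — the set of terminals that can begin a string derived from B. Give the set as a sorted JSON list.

Compute FIRST by fixpoint:
round 1:
  A via A→b: +{b}
  B via B→A: +{b}
  B via B→c c: +{c}
  S via S→c: +{c}
  FIRST(S)={c}  FIRST(A)={b}  FIRST(B)={b,c}
round 2:
  A via A→S: +{c}
  FIRST(S)={c}  FIRST(A)={b,c}  FIRST(B)={b,c}
round 3: done
  FIRST(S)={c}  FIRST(A)={b,c}  FIRST(B)={b,c}

FIRST(B) = ["b", "c"]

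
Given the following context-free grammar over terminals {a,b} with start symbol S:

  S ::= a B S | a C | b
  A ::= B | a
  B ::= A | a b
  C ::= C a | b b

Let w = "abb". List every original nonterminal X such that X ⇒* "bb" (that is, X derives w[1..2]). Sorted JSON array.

CNF form of G:
  S -> T0 C | T0 X2 | b
  A -> T0 T1 | a
  B -> T0 T1 | a
  C -> C T0 | T1 T1
  T0 -> a
  T1 -> b
  X2 -> B S

CYK table (by increasing span), restricted to cells inside w[1..2]:
  T[1,1] 'b' = {S,T1}  orig:{S}
  T[2,2] 'b' = {S,T1}  orig:{S}
  T[1,2] 'bb' = {C}

Original NTs in T[1,2] deriving "bb": ["C"]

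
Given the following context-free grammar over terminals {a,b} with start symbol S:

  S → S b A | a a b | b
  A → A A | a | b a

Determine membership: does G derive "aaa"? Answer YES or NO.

CNF form of G:
  S -> S X2 | T1 X3 | b
  A -> A A | T0 T1 | a
  T0 -> b
  T1 -> a
  X2 -> T0 A
  X3 -> T1 T0

Fill CYK table bottom-up:
  cell(0,0) a: {A,T1}  orig:{A}
  cell(1,1) a: {A,T1}  orig:{A}
  cell(2,2) a: {A,T1}  orig:{A}
  cell(0,1) aa: {A}
  cell(1,2) aa: {A}
  cell(0,2) aaa: {A}

S ∉ T[0,2] ⇒ NO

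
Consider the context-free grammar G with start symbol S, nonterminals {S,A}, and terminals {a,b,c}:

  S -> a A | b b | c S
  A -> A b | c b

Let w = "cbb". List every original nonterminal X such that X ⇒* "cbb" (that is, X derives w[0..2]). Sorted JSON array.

Convert to CNF:
  S -> T0 T0 | T1 S | T2 A
  A -> A T0 | T1 T0
  T0 -> b
  T1 -> c
  T2 -> a

CYK table (by increasing span), restricted to cells inside w[0..2]:
  cell(0,0) c: {T1}  orig:{}
  cell(1,1) b: {T0}  orig:{}
  cell(2,2) b: {T0}  orig:{}
  cell(0,1) cb: {A}
  cell(1,2) bb: {S}
  cell(0,2) cbb: {A,S}

Original NTs in T[0,2] deriving "cbb": ["A", "S"]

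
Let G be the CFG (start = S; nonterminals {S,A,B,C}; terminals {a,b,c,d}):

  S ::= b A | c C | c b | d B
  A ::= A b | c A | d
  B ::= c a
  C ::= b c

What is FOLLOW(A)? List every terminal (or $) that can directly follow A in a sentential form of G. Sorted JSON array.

Compute FIRST by fixpoint:
round 1:
  A via A→c A: +{c}
  A via A→d: +{d}
  B via B→c a: +{c}
  C via C→b c: +{b}
  S via S→b A: +{b}
  S via S→c C: +{c}
  S via S→d B: +{d}
  FIRST(S)={b,c,d}  FIRST(A)={c,d}  FIRST(B)={c}  FIRST(C)={b}
round 2: done
  FIRST(S)={b,c,d}  FIRST(A)={c,d}  FIRST(B)={c}  FIRST(C)={b}

FOLLOW iteration:
initialize: $ ∈ FOLLOW(S)
iter 1:
  A→A b: FOLLOW(A) ⊇ FIRST(b) = {b}; new: +{b}
  S→b A: FOLLOW(A) ⊇ FOLLOW(S) ⊇ {$}; new: +{$}
  S→c C: FOLLOW(C) ⊇ FOLLOW(S) ⊇ {$}; new: +{$}
  S→d B: FOLLOW(B) ⊇ FOLLOW(S) ⊇ {$}; new: +{$}
  FOLLOW[S]={$}  FOLLOW[A]={$,b}  FOLLOW[B]={$}  FOLLOW[C]={$}
iter 2: (no change)
  FOLLOW[S]={$}  FOLLOW[A]={$,b}  FOLLOW[B]={$}  FOLLOW[C]={$}

FOLLOW(A) = ["$", "b"]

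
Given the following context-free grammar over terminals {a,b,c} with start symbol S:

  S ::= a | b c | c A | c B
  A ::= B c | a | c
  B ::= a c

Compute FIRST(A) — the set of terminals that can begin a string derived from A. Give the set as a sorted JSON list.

FIRST sets, iterate to fixpoint:
pass 1:
  A via A→a: +{a}
  A via A→c: +{c}
  B via B→a c: +{a}
  S via S→a: +{a}
  S via S→b c: +{b}
  S via S→c A: +{c}
  S: {a,b,c}  A: {a,c}  B: {a}
pass 2: — fixpoint
  S: {a,b,c}  A: {a,c}  B: {a}

FIRST(A) = ["a", "c"]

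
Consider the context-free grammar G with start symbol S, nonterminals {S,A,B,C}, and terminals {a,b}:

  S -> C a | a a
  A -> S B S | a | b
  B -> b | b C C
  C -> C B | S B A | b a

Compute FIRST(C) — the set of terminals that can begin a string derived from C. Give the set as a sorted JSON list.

Compute FIRST by fixpoint:
pass 1:
  A via A→a: +{a}
  A via A→b: +{b}
  B via B→b: +{b}
  C via C→b a: +{b}
  S via S→C a: +{b}
  S via S→a a: +{a}
  S: {a,b}  A: {a,b}  B: {b}  C: {b}
pass 2:
  C via C→S B A: +{a}
  S: {a,b}  A: {a,b}  B: {b}  C: {a,b}
pass 3: (stable)
  S: {a,b}  A: {a,b}  B: {b}  C: {a,b}

FIRST(C) = ["a", "b"]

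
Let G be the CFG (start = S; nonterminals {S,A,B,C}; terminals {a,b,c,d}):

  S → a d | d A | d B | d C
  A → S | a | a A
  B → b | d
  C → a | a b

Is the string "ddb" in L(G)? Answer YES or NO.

CNF form of G:
  S -> T0 T1 | T1 A | T1 B | T1 C
  A -> T0 A | T0 T1 | T1 A | T1 B | T1 C | a
  B -> b | d
  C -> T0 T2 | a
  T0 -> a
  T1 -> d
  T2 -> b

CYK table (by increasing span):
  T[0,0] 'd' = {B,T1}  orig:{B}
  T[1,1] 'd' = {B,T1}  orig:{B}
  T[2,2] 'b' = {B,T2}  orig:{B}
  T[0,1] 'dd' = {A,S}
  T[1,2] 'db' = {A,S}
  T[0,2] 'ddb' = {A,S}

S ∈ T[0,2] ⇒ YES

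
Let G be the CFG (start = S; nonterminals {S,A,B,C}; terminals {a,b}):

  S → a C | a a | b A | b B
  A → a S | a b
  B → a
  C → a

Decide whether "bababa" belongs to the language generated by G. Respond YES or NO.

CNF form of G:
  S -> T0 C | T0 T0 | T1 A | T1 B
  A -> T0 S | T0 T1
  B -> a
  C -> a
  T0 -> a
  T1 -> b

CYK table (by increasing span):
  [0..0]={T1}  "b"  orig:{}
  [1..1]={B,C,T0}  "a"  orig:{B,C}
  [2..2]={T1}  "b"  orig:{}
  [3..3]={B,C,T0}  "a"  orig:{B,C}
  [4..4]={T1}  "b"  orig:{}
  [5..5]={B,C,T0}  "a"  orig:{B,C}
  [0..1]={S}  "ba"
  [1..2]={A}  "ab"
  [2..3]={S}  "ba"
  [3..4]={A}  "ab"
  [4..5]={S}  "ba"
  [0..2]={S}  "bab"
  [1..3]={A}  "aba"
  [2..4]={S}  "bab"
  [3..5]={A}  "aba"
  [0..3]={S}  "baba"
  [1..4]={A}  "abab"
  [2..5]={S}  "baba"
  [0..4]={S}  "babab"
  [1..5]={A}  "ababa"
  [0..5]={S}  "bababa"

S ∈ T[0,5] ⇒ YES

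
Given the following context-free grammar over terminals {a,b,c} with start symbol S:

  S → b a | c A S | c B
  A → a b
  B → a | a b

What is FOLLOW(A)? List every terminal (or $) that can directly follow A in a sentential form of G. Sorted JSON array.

FIRST iteration:
[1]
  A via A→a b: +{a}
  B via B→a: +{a}
  S via S→b a: +{b}
  S via S→c A S: +{c}
  S: {b,c}  A: {a}  B: {a}
[2] done
  S: {b,c}  A: {a}  B: {a}

Compute FOLLOW by fixpoint:
initialize: $ ∈ FOLLOW(S)
round 1:
  S→c A S: FOLLOW(A) ⊇ FIRST(S) = {b,c}; new: +{b,c}
  S→c B: FOLLOW(B) ⊇ FOLLOW(S) ⊇ {$}; new: +{$}
  S: {$}  A: {b,c}  B: {$}
round 2: (stable)
  S: {$}  A: {b,c}  B: {$}

FOLLOW(A) = ["b", "c"]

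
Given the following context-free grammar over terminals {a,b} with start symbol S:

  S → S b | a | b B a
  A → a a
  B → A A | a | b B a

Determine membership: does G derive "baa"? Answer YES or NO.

Convert to CNF:
  S -> S T1 | T1 X3 | a
  A -> T0 T0
  B -> A A | T1 X2 | a
  T0 -> a
  T1 -> b
  X2 -> B T0
  X3 -> B T0

CYK table (by increasing span):
  [0..0]={T1}  "b"  orig:{}
  [1..1]={B,S,T0}  "a"  orig:{B,S}
  [2..2]={B,S,T0}  "a"  orig:{B,S}
  [0..1]=∅  "ba"
  [1..2]={A,X2,X3}  "aa"  orig:{A}
  [0..2]={B,S}  "baa"

S ∈ T[0,2] ⇒ YES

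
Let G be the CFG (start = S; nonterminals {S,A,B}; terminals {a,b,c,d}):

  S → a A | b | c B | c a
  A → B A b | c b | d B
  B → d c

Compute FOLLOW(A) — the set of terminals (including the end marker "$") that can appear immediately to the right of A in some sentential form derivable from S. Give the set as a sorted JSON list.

Compute FIRST by fixpoint:
round 1:
  A via A→c b: +{c}
  A via A→d B: +{d}
  B via B→d c: +{d}
  S via S→a A: +{a}
  S via S→b: +{b}
  S via S→c B: +{c}
  FIRST[S]={a,b,c}  FIRST[A]={c,d}  FIRST[B]={d}
round 2: (stable)
  FIRST[S]={a,b,c}  FIRST[A]={c,d}  FIRST[B]={d}

FOLLOW sets:
initialize: $ ∈ FOLLOW(S)
pass 1:
  A→B A b: FOLLOW(B) ⊇ FIRST(A) = {c,d}; new: +{c,d}
  A→B A b: FOLLOW(A) ⊇ FIRST(b) = {b}; new: +{b}
  A→d B: FOLLOW(B) ⊇ FOLLOW(A) ⊇ {b}; new: +{b}
  S→a A: FOLLOW(A) ⊇ FOLLOW(S) ⊇ {$}; new: +{$}
  S→c B: FOLLOW(B) ⊇ FOLLOW(S) ⊇ {$}; new: +{$}
  FOLLOW(S)={$}  FOLLOW(A)={$,b}  FOLLOW(B)={$,b,c,d}
pass 2: done
  FOLLOW(S)={$}  FOLLOW(A)={$,b}  FOLLOW(B)={$,b,c,d}

FOLLOW(A) = ["$", "b"]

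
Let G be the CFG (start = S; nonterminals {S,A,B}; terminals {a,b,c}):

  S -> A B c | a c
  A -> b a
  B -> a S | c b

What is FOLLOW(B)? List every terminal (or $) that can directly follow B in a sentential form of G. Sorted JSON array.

FIRST sets, iterate to fixpoint:
pass 1:
  A via A→b a: +{b}
  B via B→a S: +{a}
  B via B→c b: +{c}
  S via S→A B c: +{b}
  S via S→a c: +{a}
  S: {a,b}  A: {b}  B: {a,c}
pass 2: done
  S: {a,b}  A: {b}  B: {a,c}

FOLLOW sets:
seed FOLLOW(S) with $
pass 1:
  S→A B c: FOLLOW(A) ⊇ FIRST(B) = {a,c}; new: +{a,c}
  S→A B c: FOLLOW(B) ⊇ FIRST(c) = {c}; new: +{c}
  FOLLOW[S]={$}  FOLLOW[A]={a,c}  FOLLOW[B]={c}
pass 2:
  B→a S: FOLLOW(S) ⊇ FOLLOW(B) ⊇ {c}; new: +{c}
  FOLLOW[S]={$,c}  FOLLOW[A]={a,c}  FOLLOW[B]={c}
pass 3: — fixpoint
  FOLLOW[S]={$,c}  FOLLOW[A]={a,c}  FOLLOW[B]={c}

FOLLOW(B) = ["c"]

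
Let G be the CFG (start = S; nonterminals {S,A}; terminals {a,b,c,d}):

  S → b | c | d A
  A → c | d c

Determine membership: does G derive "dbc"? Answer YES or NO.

CNF form of G:
  S -> T0 A | b | c
  A -> T0 T1 | c
  T0 -> d
  T1 -> c

CYK fill:
  cell(0,0) d: {T0}  orig:{}
  cell(1,1) b: {S}
  cell(2,2) c: {A,S,T1}  orig:{A,S}
  cell(0,1) db: ∅
  cell(1,2) bc: ∅
  cell(0,2) dbc: ∅

S ∉ T[0,2] ⇒ NO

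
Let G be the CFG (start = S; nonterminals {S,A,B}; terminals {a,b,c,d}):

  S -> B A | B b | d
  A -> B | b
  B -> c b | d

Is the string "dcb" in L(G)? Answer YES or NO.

CNF form of G:
  S -> B A | B T1 | d
  A -> T0 T1 | b | d
  B -> T0 T1 | d
  T0 -> c
  T1 -> b

CYK table (by increasing span):
  cell(0,0) d: {A,B,S}
  cell(1,1) c: {T0}  orig:{}
  cell(2,2) b: {A,T1}  orig:{A}
  cell(0,1) dc: ∅
  cell(1,2) cb: {A,B}
  cell(0,2) dcb: {S}

S ∈ T[0,2] ⇒ YES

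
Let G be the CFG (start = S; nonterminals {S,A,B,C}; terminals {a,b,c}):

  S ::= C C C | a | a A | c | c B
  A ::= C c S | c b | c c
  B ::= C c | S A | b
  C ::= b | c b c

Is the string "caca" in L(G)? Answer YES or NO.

Convert to CNF:
  S -> C X5 | T0 B | T2 A | a | c
  A -> C X3 | T0 T0 | T0 T1
  B -> C T0 | S A | b
  C -> T0 X4 | b
  T0 -> c
  T1 -> b
  T2 -> a
  X3 -> T0 S
  X4 -> T1 T0
  X5 -> C C

Fill CYK table bottom-up:
  T[0,0] 'c' = {S,T0}  orig:{S}
  T[1,1] 'a' = {S,T2}  orig:{S}
  T[2,2] 'c' = {S,T0}  orig:{S}
  T[3,3] 'a' = {S,T2}  orig:{S}
  T[0,1] 'ca' = {X3}  orig:{}
  T[1,2] 'ac' = ∅
  T[2,3] 'ca' = {X3}  orig:{}
  T[0,2] 'cac' = ∅
  T[1,3] 'aca' = ∅
  T[0,3] 'caca' = ∅

S ∉ T[0,3] ⇒ NO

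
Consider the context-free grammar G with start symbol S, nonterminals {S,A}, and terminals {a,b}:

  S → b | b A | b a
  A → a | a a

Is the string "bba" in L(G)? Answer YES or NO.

Convert to CNF:
  S -> T1 A | T1 T0 | b
  A -> T0 T0 | a
  T0 -> a
  T1 -> b

Fill CYK table bottom-up:
  T[0,0] 'b' = {S,T1}  orig:{S}
  T[1,1] 'b' = {S,T1}  orig:{S}
  T[2,2] 'a' = {A,T0}  orig:{A}
  T[0,1] 'bb' = ∅
  T[1,2] 'ba' = {S}
  T[0,2] 'bba' = ∅

S ∉ T[0,2] ⇒ NO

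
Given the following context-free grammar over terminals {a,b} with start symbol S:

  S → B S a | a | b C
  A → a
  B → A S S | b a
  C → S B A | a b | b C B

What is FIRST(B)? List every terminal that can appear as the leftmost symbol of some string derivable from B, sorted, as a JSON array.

Compute FIRST by fixpoint:
iter 1:
  A via A→a: +{a}
  B via B→A S S: +{a}
  B via B→b a: +{b}
  C via C→a b: +{a}
  C via C→b C B: +{b}
  S via S→B S a: +{a,b}
  FIRST(S)={a,b}  FIRST(A)={a}  FIRST(B)={a,b}  FIRST(C)={a,b}
iter 2: done
  FIRST(S)={a,b}  FIRST(A)={a}  FIRST(B)={a,b}  FIRST(C)={a,b}

FIRST(B) = ["a", "b"]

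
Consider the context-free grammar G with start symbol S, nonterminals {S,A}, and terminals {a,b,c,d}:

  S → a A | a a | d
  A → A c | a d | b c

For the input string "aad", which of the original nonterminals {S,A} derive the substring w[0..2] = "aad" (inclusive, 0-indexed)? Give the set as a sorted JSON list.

Convert to CNF:
  S -> T1 A | T1 T1 | d
  A -> A T0 | T1 T2 | T3 T0
  T0 -> c
  T1 -> a
  T2 -> d
  T3 -> b

CYK table (by increasing span), restricted to cells inside w[0..2]:
  [0..0]={T1}  "a"  orig:{}
  [1..1]={T1}  "a"  orig:{}
  [2..2]={S,T2}  "d"  orig:{S}
  [0..1]={S}  "aa"
  [1..2]={A}  "ad"
  [0..2]={S}  "aad"

Original NTs in T[0,2] deriving "aad": ["S"]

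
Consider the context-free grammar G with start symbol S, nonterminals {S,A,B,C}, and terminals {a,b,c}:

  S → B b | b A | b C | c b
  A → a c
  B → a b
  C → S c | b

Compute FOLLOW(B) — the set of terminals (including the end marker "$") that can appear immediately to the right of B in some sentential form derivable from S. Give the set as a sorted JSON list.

FIRST sets, iterate to fixpoint:
round 1:
  A via A→a c: +{a}
  B via B→a b: +{a}
  C via C→b: +{b}
  S via S→B b: +{a}
  S via S→b A: +{b}
  S via S→c b: +{c}
  FIRST[S]={a,b,c}  FIRST[A]={a}  FIRST[B]={a}  FIRST[C]={b}
round 2:
  C via C→S c: +{a,c}
  FIRST[S]={a,b,c}  FIRST[A]={a}  FIRST[B]={a}  FIRST[C]={a,b,c}
round 3: (stable)
  FIRST[S]={a,b,c}  FIRST[A]={a}  FIRST[B]={a}  FIRST[C]={a,b,c}

FOLLOW iteration:
FOLLOW(S) := {$}
iter 1:
  C→S c: FOLLOW(S) ⊇ FIRST(c) = {c}; new: +{c}
  S→B b: FOLLOW(B) ⊇ FIRST(b) = {b}; new: +{b}
  S→b A: FOLLOW(A) ⊇ FOLLOW(S) ⊇ {$,c}; new: +{$,c}
  S→b C: FOLLOW(C) ⊇ FOLLOW(S) ⊇ {$,c}; new: +{$,c}
  S: {$,c}  A: {$,c}  B: {b}  C: {$,c}
iter 2: (no change)
  S: {$,c}  A: {$,c}  B: {b}  C: {$,c}

FOLLOW(B) = ["b"]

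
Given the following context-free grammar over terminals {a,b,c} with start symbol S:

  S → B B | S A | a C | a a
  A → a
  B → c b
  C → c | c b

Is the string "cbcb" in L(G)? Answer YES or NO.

CNF form of G:
  S -> B B | S A | T2 C | T2 T2
  A -> a
  B -> T0 T1
  C -> T0 T1 | c
  T0 -> c
  T1 -> b
  T2 -> a

CYK fill:
  cell(0,0) c: {C,T0}  orig:{C}
  cell(1,1) b: {T1}  orig:{}
  cell(2,2) c: {C,T0}  orig:{C}
  cell(3,3) b: {T1}  orig:{}
  cell(0,1) cb: {B,C}
  cell(1,2) bc: ∅
  cell(2,3) cb: {B,C}
  cell(0,2) cbc: ∅
  cell(1,3) bcb: ∅
  cell(0,3) cbcb: {S}

S ∈ T[0,3] ⇒ YES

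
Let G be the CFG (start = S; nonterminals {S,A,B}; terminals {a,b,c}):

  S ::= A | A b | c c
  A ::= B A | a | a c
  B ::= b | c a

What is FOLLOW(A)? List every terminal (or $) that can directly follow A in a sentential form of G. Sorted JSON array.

Compute FIRST by fixpoint:
[1]
  A via A→a: +{a}
  B via B→b: +{b}
  B via B→c a: +{c}
  S via S→A: +{a}
  S via S→c c: +{c}
  S: {a,c}  A: {a}  B: {b,c}
[2]
  A via A→B A: +{b,c}
  S via S→A: +{b}
  S: {a,b,c}  A: {a,b,c}  B: {b,c}
[3] (no change)
  S: {a,b,c}  A: {a,b,c}  B: {b,c}

FOLLOW sets:
seed FOLLOW(S) with $
round 1:
  A→B A: FOLLOW(B) ⊇ FIRST(A) = {a,b,c}; new: +{a,b,c}
  S→A: FOLLOW(A) ⊇ FOLLOW(S) ⊇ {$}; new: +{$}
  S→A b: FOLLOW(A) ⊇ FIRST(b) = {b}; new: +{b}
  S: {$}  A: {$,b}  B: {a,b,c}
round 2: (stable)
  S: {$}  A: {$,b}  B: {a,b,c}

FOLLOW(A) = ["$", "b"]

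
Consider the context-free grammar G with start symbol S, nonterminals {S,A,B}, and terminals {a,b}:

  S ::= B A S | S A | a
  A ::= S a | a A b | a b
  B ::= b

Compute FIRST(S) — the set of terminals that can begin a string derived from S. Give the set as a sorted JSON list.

Compute FIRST by fixpoint:
round 1:
  A via A→a A b: +{a}
  B via B→b: +{b}
  S via S→B A S: +{b}
  S via S→a: +{a}
  FIRST[S]={a,b}  FIRST[A]={a}  FIRST[B]={b}
round 2:
  A via A→S a: +{b}
  FIRST[S]={a,b}  FIRST[A]={a,b}  FIRST[B]={b}
round 3: done
  FIRST[S]={a,b}  FIRST[A]={a,b}  FIRST[B]={b}

FIRST(S) = ["a", "b"]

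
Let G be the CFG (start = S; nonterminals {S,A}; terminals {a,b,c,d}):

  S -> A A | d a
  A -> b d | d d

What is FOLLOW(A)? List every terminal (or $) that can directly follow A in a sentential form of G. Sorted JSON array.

FIRST sets, iterate to fixpoint:
[1]
  A via A→b d: +{b}
  A via A→d d: +{d}
  S via S→A A: +{b,d}
  FIRST[S]={b,d}  FIRST[A]={b,d}
[2] — fixpoint
  FIRST[S]={b,d}  FIRST[A]={b,d}

Compute FOLLOW by fixpoint:
initialize: $ ∈ FOLLOW(S)
[1]
  S→A A: FOLLOW(A) ⊇ FIRST(A) = {b,d}; new: +{b,d}
  S→A A: FOLLOW(A) ⊇ FOLLOW(S) ⊇ {$}; new: +{$}
  FOLLOW(S)={$}  FOLLOW(A)={$,b,d}
[2] — fixpoint
  FOLLOW(S)={$}  FOLLOW(A)={$,b,d}

FOLLOW(A) = ["$", "b", "d"]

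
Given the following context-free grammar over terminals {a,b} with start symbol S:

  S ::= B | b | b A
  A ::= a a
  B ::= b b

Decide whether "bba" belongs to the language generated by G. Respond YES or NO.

CNF form of G:
  S -> T1 A | T1 T1 | b
  A -> T0 T0
  B -> T1 T1
  T0 -> a
  T1 -> b

Fill CYK table bottom-up:
  cell(0,0) b: {S,T1}  orig:{S}
  cell(1,1) b: {S,T1}  orig:{S}
  cell(2,2) a: {T0}  orig:{}
  cell(0,1) bb: {B,S}
  cell(1,2) ba: ∅
  cell(0,2) bba: ∅

S ∉ T[0,2] ⇒ NO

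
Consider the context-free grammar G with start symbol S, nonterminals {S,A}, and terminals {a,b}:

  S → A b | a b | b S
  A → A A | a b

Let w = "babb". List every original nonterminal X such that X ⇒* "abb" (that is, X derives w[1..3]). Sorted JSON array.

Convert to CNF:
  S -> A T1 | T0 T1 | T1 S
  A -> A A | T0 T1
  T0 -> a
  T1 -> b

CYK fill (cells [i..j] with 1 ≤ i ≤ j ≤ 3 only):
  cell(1,1) a: {T0}  orig:{}
  cell(2,2) b: {T1}  orig:{}
  cell(3,3) b: {T1}  orig:{}
  cell(1,2) ab: {A,S}
  cell(2,3) bb: ∅
  cell(1,3) abb: {S}

Original NTs in T[1,3] deriving "abb": ["S"]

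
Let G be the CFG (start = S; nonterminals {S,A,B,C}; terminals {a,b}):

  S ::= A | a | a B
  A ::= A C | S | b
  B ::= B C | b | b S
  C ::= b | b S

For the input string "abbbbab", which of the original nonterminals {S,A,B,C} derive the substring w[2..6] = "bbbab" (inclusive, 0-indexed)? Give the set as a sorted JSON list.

Convert to CNF:
  S -> A C | T0 B | a | b
  A -> A C | T0 B | a | b
  B -> B C | T1 S | b
  C -> T1 S | b
  T0 -> a
  T1 -> b

Fill CYK table bottom-up — only the sub-triangle for w[2..6]:
  [2..2]={A,B,C,S,T1}  "b"  orig:{A,B,C,S}
  [3..3]={A,B,C,S,T1}  "b"  orig:{A,B,C,S}
  [4..4]={A,B,C,S,T1}  "b"  orig:{A,B,C,S}
  [5..5]={A,S,T0}  "a"  orig:{A,S}
  [6..6]={A,B,C,S,T1}  "b"  orig:{A,B,C,S}
  [2..3]={A,B,C,S}  "bb"
  [3..4]={A,B,C,S}  "bb"
  [4..5]={B,C}  "ba"
  [5..6]={A,S}  "ab"
  [2..4]={A,B,C,S}  "bbb"
  [3..5]={A,B,S}  "bba"
  [4..6]={B,C}  "bab"
  [2..5]={A,B,C,S}  "bbba"
  [3..6]={A,B,S}  "bbab"
  [2..6]={A,B,C,S}  "bbbab"

Original NTs in T[2,6] deriving "bbbab": ["A", "B", "C", "S"]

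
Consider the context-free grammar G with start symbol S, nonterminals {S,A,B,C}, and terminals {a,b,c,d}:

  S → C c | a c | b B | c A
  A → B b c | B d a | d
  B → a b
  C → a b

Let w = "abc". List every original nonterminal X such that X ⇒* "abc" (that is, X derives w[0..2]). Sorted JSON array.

CNF form of G:
  S -> C T1 | T0 B | T1 A | T3 T1
  A -> B X4 | B X5 | d
  B -> T3 T0
  C -> T3 T0
  T0 -> b
  T1 -> c
  T2 -> d
  T3 -> a
  X4 -> T0 T1
  X5 -> T2 T3

CYK fill — only the sub-triangle for w[0..2]:
  [0..0]={T3}  "a"  orig:{}
  [1..1]={T0}  "b"  orig:{}
  [2..2]={T1}  "c"  orig:{}
  [0..1]={B,C}  "ab"
  [1..2]={X4}  "bc"  orig:{}
  [0..2]={S}  "abc"

Original NTs in T[0,2] deriving "abc": ["S"]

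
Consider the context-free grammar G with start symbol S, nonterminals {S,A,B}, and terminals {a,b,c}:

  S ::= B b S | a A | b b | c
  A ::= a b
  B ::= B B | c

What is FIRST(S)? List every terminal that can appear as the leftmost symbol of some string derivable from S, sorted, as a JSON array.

FIRST iteration:
pass 1:
  A via A→a b: +{a}
  B via B→c: +{c}
  S via S→B b S: +{c}
  S via S→a A: +{a}
  S via S→b b: +{b}
  FIRST[S]={a,b,c}  FIRST[A]={a}  FIRST[B]={c}
pass 2: (no change)
  FIRST[S]={a,b,c}  FIRST[A]={a}  FIRST[B]={c}

FIRST(S) = ["a", "b", "c"]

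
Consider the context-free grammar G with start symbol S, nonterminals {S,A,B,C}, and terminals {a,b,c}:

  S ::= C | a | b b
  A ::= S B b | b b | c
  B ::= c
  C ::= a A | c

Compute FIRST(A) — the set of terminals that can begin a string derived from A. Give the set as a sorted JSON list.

FIRST sets, iterate to fixpoint:
pass 1:
  A via A→b b: +{b}
  A via A→c: +{c}
  B via B→c: +{c}
  C via C→a A: +{a}
  C via C→c: +{c}
  S via S→C: +{a,c}
  S via S→b b: +{b}
  FIRST(S)={a,b,c}  FIRST(A)={b,c}  FIRST(B)={c}  FIRST(C)={a,c}
pass 2:
  A via A→S B b: +{a}
  FIRST(S)={a,b,c}  FIRST(A)={a,b,c}  FIRST(B)={c}  FIRST(C)={a,c}
pass 3: (no change)
  FIRST(S)={a,b,c}  FIRST(A)={a,b,c}  FIRST(B)={c}  FIRST(C)={a,c}

FIRST(A) = ["a", "b", "c"]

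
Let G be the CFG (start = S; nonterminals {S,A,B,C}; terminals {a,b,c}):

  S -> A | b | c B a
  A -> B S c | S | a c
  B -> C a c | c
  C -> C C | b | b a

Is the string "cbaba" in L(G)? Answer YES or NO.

CNF form of G:
  S -> B X6 | T0 X7 | T1 T0 | b
  A -> B X3 | T0 X4 | T1 T0 | b
  B -> C X5 | c
  C -> C C | T2 T1 | b
  T0 -> c
  T1 -> a
  T2 -> b
  X3 -> S T0
  X4 -> B T1
  X5 -> T1 T0
  X6 -> S T0
  X7 -> B T1

CYK fill:
  T[0,0] 'c' = {B,T0}  orig:{B}
  T[1,1] 'b' = {A,C,S,T2}  orig:{A,C,S}
  T[2,2] 'a' = {T1}  orig:{}
  T[3,3] 'b' = {A,C,S,T2}  orig:{A,C,S}
  T[4,4] 'a' = {T1}  orig:{}
  T[0,1] 'cb' = ∅
  T[1,2] 'ba' = {C}
  T[2,3] 'ab' = ∅
  T[3,4] 'ba' = {C}
  T[0,2] 'cba' = ∅
  T[1,3] 'bab' = {C}
  T[2,4] 'aba' = ∅
  T[0,3] 'cbab' = ∅
  T[1,4] 'baba' = {C}
  T[0,4] 'cbaba' = ∅

S ∉ T[0,4] ⇒ NO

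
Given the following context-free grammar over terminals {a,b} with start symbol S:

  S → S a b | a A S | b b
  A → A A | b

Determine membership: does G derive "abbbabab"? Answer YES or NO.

Convert to CNF:
  S -> S X2 | T0 X3 | T1 T1
  A -> A A | b
  T0 -> a
  T1 -> b
  X2 -> T0 T1
  X3 -> A S

Fill CYK table bottom-up:
  T[0,0] 'a' = {T0}  orig:{}
  T[1,1] 'b' = {A,T1}  orig:{A}
  T[2,2] 'b' = {A,T1}  orig:{A}
  T[3,3] 'b' = {A,T1}  orig:{A}
  T[4,4] 'a' = {T0}  orig:{}
  T[5,5] 'b' = {A,T1}  orig:{A}
  T[6,6] 'a' = {T0}  orig:{}
  T[7,7] 'b' = {A,T1}  orig:{A}
  T[0,1] 'ab' = {X2}  orig:{}
  T[1,2] 'bb' = {A,S}
  T[2,3] 'bb' = {A,S}
  T[3,4] 'ba' = ∅
  T[4,5] 'ab' = {X2}  orig:{}
  T[5,6] 'ba' = ∅
  T[6,7] 'ab' = {X2}  orig:{}
  T[0,2] 'abb' = ∅
  T[1,3] 'bbb' = {A,X3}  orig:{A}
  T[2,4] 'bba' = ∅
  T[3,5] 'bab' = ∅
  T[4,6] 'aba' = ∅
  T[5,7] 'bab' = ∅
  T[0,3] 'abbb' = {S}
  T[1,4] 'bbba' = ∅
  T[2,5] 'bbab' = {S}
  T[3,6] 'baba' = ∅
  T[4,7] 'abab' = ∅
  T[0,4] 'abbba' = ∅
  T[1,5] 'bbbab' = {X3}  orig:{}
  T[2,6] 'bbaba' = ∅
  T[3,7] 'babab' = ∅
  T[0,5] 'abbbab' = {S}
  T[1,6] 'bbbaba' = ∅
  T[2,7] 'bbabab' = {S}
  T[0,6] 'abbbaba' = ∅
  T[1,7] 'bbbabab' = {X3}  orig:{}
  T[0,7] 'abbbabab' = {S}

S ∈ T[0,7] ⇒ YES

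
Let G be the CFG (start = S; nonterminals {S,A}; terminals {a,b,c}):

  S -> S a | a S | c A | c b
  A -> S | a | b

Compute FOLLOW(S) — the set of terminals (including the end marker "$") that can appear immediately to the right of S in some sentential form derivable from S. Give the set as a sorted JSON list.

Compute FIRST by fixpoint:
pass 1:
  A via A→a: +{a}
  A via A→b: +{b}
  S via S→a S: +{a}
  S via S→c A: +{c}
  S: {a,c}  A: {a,b}
pass 2:
  A via A→S: +{c}
  S: {a,c}  A: {a,b,c}
pass 3: (stable)
  S: {a,c}  A: {a,b,c}

FOLLOW sets:
initialize: $ ∈ FOLLOW(S)
[1]
  S→S a: FOLLOW(S) ⊇ FIRST(a) = {a}; new: +{a}
  S→c A: FOLLOW(A) ⊇ FOLLOW(S) ⊇ {$,a}; new: +{$,a}
  FOLLOW[S]={$,a}  FOLLOW[A]={$,a}
[2] done
  FOLLOW[S]={$,a}  FOLLOW[A]={$,a}

FOLLOW(S) = ["$", "a"]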